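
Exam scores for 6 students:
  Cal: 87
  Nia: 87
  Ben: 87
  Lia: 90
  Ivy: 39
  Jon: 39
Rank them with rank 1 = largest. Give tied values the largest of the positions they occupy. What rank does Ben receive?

4

Sorted (descending): 90, 87, 87, 87, 39, 39
The 3 values of 87 occupy positions 2–4 → each gets rank 4.
The 2 values of 39 occupy positions 5–6 → each gets rank 6.
Ben has value 87 → rank 4.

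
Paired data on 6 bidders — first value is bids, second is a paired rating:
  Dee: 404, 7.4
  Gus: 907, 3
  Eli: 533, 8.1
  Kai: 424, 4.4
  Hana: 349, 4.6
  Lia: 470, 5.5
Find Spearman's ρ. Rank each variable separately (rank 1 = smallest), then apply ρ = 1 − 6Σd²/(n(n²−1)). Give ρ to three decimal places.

Ranks of variable 1: 2, 6, 5, 3, 1, 4
Ranks of variable 2: 5, 1, 6, 2, 3, 4
d = r₁ − r₂: -3, 5, -1, 1, -2, 0
d²: 9, 25, 1, 1, 4, 0; Σd² = 40
ρ = 1 − 6·40/(6·35) = 1 − 240/210 = -0.143

-0.143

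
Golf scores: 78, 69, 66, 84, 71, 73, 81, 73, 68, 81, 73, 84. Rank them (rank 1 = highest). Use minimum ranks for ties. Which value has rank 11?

68

Sorted (descending): 84, 84, 81, 81, 78, 73, 73, 73, 71, 69, 68, 66
The 2 values of 84 occupy positions 1–2 → each gets rank 1.
The 2 values of 81 occupy positions 3–4 → each gets rank 3.
The 3 values of 73 occupy positions 6–8 → each gets rank 6.
Rank 11 → value 68.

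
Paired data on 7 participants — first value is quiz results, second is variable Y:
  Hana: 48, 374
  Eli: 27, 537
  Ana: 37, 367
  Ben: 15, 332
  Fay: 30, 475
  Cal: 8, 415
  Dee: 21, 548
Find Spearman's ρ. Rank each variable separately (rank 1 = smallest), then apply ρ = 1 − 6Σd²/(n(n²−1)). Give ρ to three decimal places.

-0.107

Ranks of variable 1: 7, 4, 6, 2, 5, 1, 3
Ranks of variable 2: 3, 6, 2, 1, 5, 4, 7
d = r₁ − r₂: 4, -2, 4, 1, 0, -3, -4
d²: 16, 4, 16, 1, 0, 9, 16; Σd² = 62
ρ = 1 − 6·62/(7·48) = 1 − 372/336 = -0.107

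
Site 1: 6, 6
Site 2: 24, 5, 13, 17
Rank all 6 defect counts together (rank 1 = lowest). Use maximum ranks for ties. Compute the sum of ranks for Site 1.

Sorted (ascending): 5, 6, 6, 13, 17, 24
The 2 values of 6 occupy positions 2–3 → each gets rank 3.
Site 1 values → pooled ranks: 6→3, 6→3
Rank sum = 3 + 3 = 6

6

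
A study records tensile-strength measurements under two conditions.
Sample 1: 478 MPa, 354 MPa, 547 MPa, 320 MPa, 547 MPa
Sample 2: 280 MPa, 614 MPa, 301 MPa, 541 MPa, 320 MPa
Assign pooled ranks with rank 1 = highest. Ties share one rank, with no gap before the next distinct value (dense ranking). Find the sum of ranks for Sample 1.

Sorted (descending): 614, 547, 547, 541, 478, 354, 320, 320, 301, 280
The 2 values of 547 share dense rank 2.
The 2 values of 320 share dense rank 6.
Remaining distinct values take the next consecutive integers.
Sample 1 values → pooled ranks: 478→4, 354→5, 547→2, 320→6, 547→2
Rank sum = 4 + 5 + 2 + 6 + 2 = 19

19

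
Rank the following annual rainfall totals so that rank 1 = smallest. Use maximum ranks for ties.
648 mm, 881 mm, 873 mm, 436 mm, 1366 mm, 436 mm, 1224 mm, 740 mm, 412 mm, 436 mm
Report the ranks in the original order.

Sorted (ascending): 412, 436, 436, 436, 648, 740, 873, 881, 1224, 1366
The 3 values of 436 occupy positions 2–4 → each gets rank 4.

5, 8, 7, 4, 10, 4, 9, 6, 1, 4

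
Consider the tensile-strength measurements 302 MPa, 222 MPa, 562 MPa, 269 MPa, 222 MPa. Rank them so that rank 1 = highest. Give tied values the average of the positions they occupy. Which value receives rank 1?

Sorted (descending): 562, 302, 269, 222, 222
The 2 values of 222 occupy positions 4–5 → average rank (4+5)/2 = 4.5.
Rank 1 → value 562.

562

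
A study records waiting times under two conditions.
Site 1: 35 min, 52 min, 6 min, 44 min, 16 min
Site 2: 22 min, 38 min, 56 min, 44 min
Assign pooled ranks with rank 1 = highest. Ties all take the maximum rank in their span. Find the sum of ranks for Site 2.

17

Sorted (descending): 56, 52, 44, 44, 38, 35, 22, 16, 6
The 2 values of 44 occupy positions 3–4 → each gets rank 4.
Site 2 values → pooled ranks: 22→7, 38→5, 56→1, 44→4
Rank sum = 7 + 5 + 1 + 4 = 17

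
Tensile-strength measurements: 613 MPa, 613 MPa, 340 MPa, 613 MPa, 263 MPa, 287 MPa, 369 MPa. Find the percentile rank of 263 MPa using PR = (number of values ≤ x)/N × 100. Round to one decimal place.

N = 7.
Strictly below 263: 0. Equal to 263: 1.
PR = 1/7 × 100 = 14.3

14.3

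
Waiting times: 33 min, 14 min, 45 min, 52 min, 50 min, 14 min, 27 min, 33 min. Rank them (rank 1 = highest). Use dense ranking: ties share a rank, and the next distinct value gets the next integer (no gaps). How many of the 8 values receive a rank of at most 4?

Sorted (descending): 52, 50, 45, 33, 33, 27, 14, 14
The 2 values of 33 share dense rank 4.
The 2 values of 14 share dense rank 6.
Remaining distinct values take the next consecutive integers.
Ranks ≤ 4: {1, 2, 3, 4, 4} → 5 values.

5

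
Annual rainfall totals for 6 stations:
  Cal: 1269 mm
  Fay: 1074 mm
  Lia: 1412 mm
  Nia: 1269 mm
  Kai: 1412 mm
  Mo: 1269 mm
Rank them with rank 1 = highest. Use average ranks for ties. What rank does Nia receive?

4

Sorted (descending): 1412, 1412, 1269, 1269, 1269, 1074
The 2 values of 1412 occupy positions 1–2 → average rank (1+2)/2 = 1.5.
The 3 values of 1269 occupy positions 3–5 → average rank 4.
Nia has value 1269 mm → rank 4.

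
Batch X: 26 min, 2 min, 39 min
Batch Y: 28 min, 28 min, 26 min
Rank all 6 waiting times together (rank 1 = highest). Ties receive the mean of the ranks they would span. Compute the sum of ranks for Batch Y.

9.5

Sorted (descending): 39, 28, 28, 26, 26, 2
The 2 values of 28 occupy positions 2–3 → average rank (2+3)/2 = 2.5.
The 2 values of 26 occupy positions 4–5 → average rank (4+5)/2 = 4.5.
Batch Y values → pooled ranks: 28→2.5, 28→2.5, 26→4.5
Rank sum = 2.5 + 2.5 + 4.5 = 9.5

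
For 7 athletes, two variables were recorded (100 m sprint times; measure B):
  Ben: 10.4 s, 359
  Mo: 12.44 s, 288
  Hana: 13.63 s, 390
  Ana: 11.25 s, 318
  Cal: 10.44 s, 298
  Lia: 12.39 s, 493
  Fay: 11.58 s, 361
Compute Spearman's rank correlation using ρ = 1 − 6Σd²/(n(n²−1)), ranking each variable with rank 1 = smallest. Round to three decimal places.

0.286

Ranks of variable 1: 1, 6, 7, 3, 2, 5, 4
Ranks of variable 2: 4, 1, 6, 3, 2, 7, 5
d = r₁ − r₂: -3, 5, 1, 0, 0, -2, -1
d²: 9, 25, 1, 0, 0, 4, 1; Σd² = 40
ρ = 1 − 6·40/(7·48) = 1 − 240/336 = 0.286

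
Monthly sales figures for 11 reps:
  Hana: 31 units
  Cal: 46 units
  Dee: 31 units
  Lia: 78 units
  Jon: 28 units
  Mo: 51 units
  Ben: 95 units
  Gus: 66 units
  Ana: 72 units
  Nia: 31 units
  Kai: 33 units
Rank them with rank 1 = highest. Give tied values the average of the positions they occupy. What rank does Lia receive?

2

Sorted (descending): 95, 78, 72, 66, 51, 46, 33, 31, 31, 31, 28
The 3 values of 31 occupy positions 8–10 → average rank 9.
Lia has value 78 units → rank 2.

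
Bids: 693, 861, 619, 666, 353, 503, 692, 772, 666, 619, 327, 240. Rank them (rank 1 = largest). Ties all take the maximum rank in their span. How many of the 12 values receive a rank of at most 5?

4

Sorted (descending): 861, 772, 693, 692, 666, 666, 619, 619, 503, 353, 327, 240
The 2 values of 666 occupy positions 5–6 → each gets rank 6.
The 2 values of 619 occupy positions 7–8 → each gets rank 8.
Ranks ≤ 5: {1, 2, 3, 4} → 4 values.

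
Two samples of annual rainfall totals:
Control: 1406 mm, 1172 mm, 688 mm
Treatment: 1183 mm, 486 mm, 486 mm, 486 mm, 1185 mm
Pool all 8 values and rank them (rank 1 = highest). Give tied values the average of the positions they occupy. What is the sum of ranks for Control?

10

Sorted (descending): 1406, 1185, 1183, 1172, 688, 486, 486, 486
The 3 values of 486 occupy positions 6–8 → average rank 7.
Control values → pooled ranks: 1406→1, 1172→4, 688→5
Rank sum = 1 + 4 + 5 = 10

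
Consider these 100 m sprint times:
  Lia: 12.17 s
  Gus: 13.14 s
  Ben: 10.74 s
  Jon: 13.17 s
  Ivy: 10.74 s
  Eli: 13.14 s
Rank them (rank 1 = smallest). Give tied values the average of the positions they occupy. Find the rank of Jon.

6

Sorted (ascending): 10.74, 10.74, 12.17, 13.14, 13.14, 13.17
The 2 values of 10.74 occupy positions 1–2 → average rank (1+2)/2 = 1.5.
The 2 values of 13.14 occupy positions 4–5 → average rank (4+5)/2 = 4.5.
Jon has value 13.17 s → rank 6.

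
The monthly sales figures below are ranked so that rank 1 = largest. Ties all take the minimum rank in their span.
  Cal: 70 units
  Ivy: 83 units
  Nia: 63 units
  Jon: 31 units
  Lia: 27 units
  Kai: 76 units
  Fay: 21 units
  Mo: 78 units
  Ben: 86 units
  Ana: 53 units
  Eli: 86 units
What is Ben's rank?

Sorted (descending): 86, 86, 83, 78, 76, 70, 63, 53, 31, 27, 21
The 2 values of 86 occupy positions 1–2 → each gets rank 1.
Ben has value 86 units → rank 1.

1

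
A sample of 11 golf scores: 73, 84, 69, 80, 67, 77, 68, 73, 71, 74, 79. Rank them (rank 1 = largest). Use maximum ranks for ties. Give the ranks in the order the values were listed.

Sorted (descending): 84, 80, 79, 77, 74, 73, 73, 71, 69, 68, 67
The 2 values of 73 occupy positions 6–7 → each gets rank 7.

7, 1, 9, 2, 11, 4, 10, 7, 8, 5, 3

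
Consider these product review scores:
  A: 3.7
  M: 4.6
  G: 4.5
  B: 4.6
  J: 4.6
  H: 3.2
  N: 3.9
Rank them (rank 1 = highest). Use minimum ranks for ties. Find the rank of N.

Sorted (descending): 4.6, 4.6, 4.6, 4.5, 3.9, 3.7, 3.2
The 3 values of 4.6 occupy positions 1–3 → each gets rank 1.
N has value 3.9 → rank 5.

5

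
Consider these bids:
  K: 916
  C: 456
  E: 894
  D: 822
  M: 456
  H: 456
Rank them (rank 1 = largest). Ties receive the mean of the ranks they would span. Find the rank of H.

5

Sorted (descending): 916, 894, 822, 456, 456, 456
The 3 values of 456 occupy positions 4–6 → average rank 5.
H has value 456 → rank 5.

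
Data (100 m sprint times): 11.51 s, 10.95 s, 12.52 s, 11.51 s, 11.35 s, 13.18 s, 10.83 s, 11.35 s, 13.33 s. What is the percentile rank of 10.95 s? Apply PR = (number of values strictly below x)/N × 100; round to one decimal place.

11.1

N = 9.
Strictly below 10.95: 1. Equal to 10.95: 1.
PR = 1/9 × 100 = 11.1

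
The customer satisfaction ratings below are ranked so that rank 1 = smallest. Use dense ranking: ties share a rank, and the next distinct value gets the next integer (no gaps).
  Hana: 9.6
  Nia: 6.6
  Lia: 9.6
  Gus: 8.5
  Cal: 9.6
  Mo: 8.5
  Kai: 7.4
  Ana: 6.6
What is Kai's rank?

2

Sorted (ascending): 6.6, 6.6, 7.4, 8.5, 8.5, 9.6, 9.6, 9.6
The 2 values of 6.6 share dense rank 1.
The 2 values of 8.5 share dense rank 3.
The 3 values of 9.6 share dense rank 4.
Remaining distinct values take the next consecutive integers.
Kai has value 7.4 → rank 2.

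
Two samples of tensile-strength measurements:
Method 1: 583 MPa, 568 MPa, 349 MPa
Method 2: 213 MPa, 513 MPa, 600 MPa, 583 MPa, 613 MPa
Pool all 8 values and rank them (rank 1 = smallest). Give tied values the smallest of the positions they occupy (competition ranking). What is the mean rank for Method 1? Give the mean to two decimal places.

Sorted (ascending): 213, 349, 513, 568, 583, 583, 600, 613
The 2 values of 583 occupy positions 5–6 → each gets rank 5.
Method 1 values → pooled ranks: 583→5, 568→4, 349→2
Mean rank = (5 + 4 + 2) / 3 = 3.67

3.67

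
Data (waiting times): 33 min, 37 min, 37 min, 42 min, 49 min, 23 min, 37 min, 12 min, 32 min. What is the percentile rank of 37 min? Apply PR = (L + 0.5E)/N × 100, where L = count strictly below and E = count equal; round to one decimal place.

N = 9.
Strictly below 37: 4. Equal to 37: 3.
PR = (4 + 0.5·3)/9 × 100 = 61.1

61.1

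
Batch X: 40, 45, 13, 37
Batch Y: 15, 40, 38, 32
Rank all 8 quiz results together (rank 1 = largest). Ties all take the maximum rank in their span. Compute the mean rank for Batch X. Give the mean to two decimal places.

Sorted (descending): 45, 40, 40, 38, 37, 32, 15, 13
The 2 values of 40 occupy positions 2–3 → each gets rank 3.
Batch X values → pooled ranks: 40→3, 45→1, 13→8, 37→5
Mean rank = (3 + 1 + 8 + 5) / 4 = 4.25

4.25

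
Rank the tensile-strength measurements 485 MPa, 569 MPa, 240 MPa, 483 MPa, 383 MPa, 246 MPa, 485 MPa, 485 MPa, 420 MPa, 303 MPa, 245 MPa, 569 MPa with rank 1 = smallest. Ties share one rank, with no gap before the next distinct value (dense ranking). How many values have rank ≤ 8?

10

Sorted (ascending): 240, 245, 246, 303, 383, 420, 483, 485, 485, 485, 569, 569
The 3 values of 485 share dense rank 8.
The 2 values of 569 share dense rank 9.
Remaining distinct values take the next consecutive integers.
Ranks ≤ 8: {1, 2, 3, 4, 5, 6, 7, 8, 8, 8} → 10 values.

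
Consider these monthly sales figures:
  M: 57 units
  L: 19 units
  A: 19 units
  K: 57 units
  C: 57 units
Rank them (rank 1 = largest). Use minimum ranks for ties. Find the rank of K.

1

Sorted (descending): 57, 57, 57, 19, 19
The 3 values of 57 occupy positions 1–3 → each gets rank 1.
The 2 values of 19 occupy positions 4–5 → each gets rank 4.
K has value 57 units → rank 1.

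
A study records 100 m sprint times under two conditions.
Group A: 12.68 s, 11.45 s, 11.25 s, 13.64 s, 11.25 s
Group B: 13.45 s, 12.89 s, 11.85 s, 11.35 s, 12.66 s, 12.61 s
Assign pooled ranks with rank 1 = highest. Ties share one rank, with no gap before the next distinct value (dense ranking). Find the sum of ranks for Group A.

33

Sorted (descending): 13.64, 13.45, 12.89, 12.68, 12.66, 12.61, 11.85, 11.45, 11.35, 11.25, 11.25
The 2 values of 11.25 share dense rank 10.
Remaining distinct values take the next consecutive integers.
Group A values → pooled ranks: 12.68→4, 11.45→8, 11.25→10, 13.64→1, 11.25→10
Rank sum = 4 + 8 + 10 + 1 + 10 = 33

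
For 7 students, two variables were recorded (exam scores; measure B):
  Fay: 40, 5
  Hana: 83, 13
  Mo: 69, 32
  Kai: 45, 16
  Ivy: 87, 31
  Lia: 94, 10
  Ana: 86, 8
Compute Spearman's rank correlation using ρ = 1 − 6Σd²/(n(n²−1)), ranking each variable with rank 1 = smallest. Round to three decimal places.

Ranks of variable 1: 1, 4, 3, 2, 6, 7, 5
Ranks of variable 2: 1, 4, 7, 5, 6, 3, 2
d = r₁ − r₂: 0, 0, -4, -3, 0, 4, 3
d²: 0, 0, 16, 9, 0, 16, 9; Σd² = 50
ρ = 1 − 6·50/(7·48) = 1 − 300/336 = 0.107

0.107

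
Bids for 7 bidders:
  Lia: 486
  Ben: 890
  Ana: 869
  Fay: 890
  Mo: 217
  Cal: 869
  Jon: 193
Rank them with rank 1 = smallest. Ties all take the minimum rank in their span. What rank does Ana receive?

Sorted (ascending): 193, 217, 486, 869, 869, 890, 890
The 2 values of 869 occupy positions 4–5 → each gets rank 4.
The 2 values of 890 occupy positions 6–7 → each gets rank 6.
Ana has value 869 → rank 4.

4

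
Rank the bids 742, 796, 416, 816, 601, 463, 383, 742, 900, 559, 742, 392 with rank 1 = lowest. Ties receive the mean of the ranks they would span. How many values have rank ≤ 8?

9

Sorted (ascending): 383, 392, 416, 463, 559, 601, 742, 742, 742, 796, 816, 900
The 3 values of 742 occupy positions 7–9 → average rank 8.
Ranks ≤ 8: {1, 2, 3, 4, 5, 6, 8, 8, 8} → 9 values.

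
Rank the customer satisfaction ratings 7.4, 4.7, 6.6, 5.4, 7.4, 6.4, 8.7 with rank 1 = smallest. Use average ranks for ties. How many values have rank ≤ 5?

Sorted (ascending): 4.7, 5.4, 6.4, 6.6, 7.4, 7.4, 8.7
The 2 values of 7.4 occupy positions 5–6 → average rank (5+6)/2 = 5.5.
Ranks ≤ 5: {1, 2, 3, 4} → 4 values.

4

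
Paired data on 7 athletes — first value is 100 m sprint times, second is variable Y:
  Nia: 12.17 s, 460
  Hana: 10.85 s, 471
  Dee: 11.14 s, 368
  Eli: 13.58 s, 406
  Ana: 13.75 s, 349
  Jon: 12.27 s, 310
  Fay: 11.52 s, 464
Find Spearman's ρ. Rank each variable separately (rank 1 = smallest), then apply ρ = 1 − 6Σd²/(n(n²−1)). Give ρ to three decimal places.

Ranks of variable 1: 4, 1, 2, 6, 7, 5, 3
Ranks of variable 2: 5, 7, 3, 4, 2, 1, 6
d = r₁ − r₂: -1, -6, -1, 2, 5, 4, -3
d²: 1, 36, 1, 4, 25, 16, 9; Σd² = 92
ρ = 1 − 6·92/(7·48) = 1 − 552/336 = -0.643

-0.643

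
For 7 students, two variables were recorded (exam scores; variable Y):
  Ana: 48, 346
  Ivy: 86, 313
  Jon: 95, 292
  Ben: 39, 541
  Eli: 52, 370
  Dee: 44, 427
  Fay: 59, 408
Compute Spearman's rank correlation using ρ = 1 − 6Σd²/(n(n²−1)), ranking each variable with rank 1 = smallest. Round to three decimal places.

-0.857

Ranks of variable 1: 3, 6, 7, 1, 4, 2, 5
Ranks of variable 2: 3, 2, 1, 7, 4, 6, 5
d = r₁ − r₂: 0, 4, 6, -6, 0, -4, 0
d²: 0, 16, 36, 36, 0, 16, 0; Σd² = 104
ρ = 1 − 6·104/(7·48) = 1 − 624/336 = -0.857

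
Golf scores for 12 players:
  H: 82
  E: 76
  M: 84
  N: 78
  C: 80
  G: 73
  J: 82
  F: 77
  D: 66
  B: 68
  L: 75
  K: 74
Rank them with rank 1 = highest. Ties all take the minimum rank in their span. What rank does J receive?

2

Sorted (descending): 84, 82, 82, 80, 78, 77, 76, 75, 74, 73, 68, 66
The 2 values of 82 occupy positions 2–3 → each gets rank 2.
J has value 82 → rank 2.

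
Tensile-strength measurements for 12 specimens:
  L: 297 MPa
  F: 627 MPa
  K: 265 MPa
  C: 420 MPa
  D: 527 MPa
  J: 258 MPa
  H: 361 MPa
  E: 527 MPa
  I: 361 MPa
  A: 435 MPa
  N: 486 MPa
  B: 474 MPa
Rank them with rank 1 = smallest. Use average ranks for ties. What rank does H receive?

4.5

Sorted (ascending): 258, 265, 297, 361, 361, 420, 435, 474, 486, 527, 527, 627
The 2 values of 361 occupy positions 4–5 → average rank (4+5)/2 = 4.5.
The 2 values of 527 occupy positions 10–11 → average rank (10+11)/2 = 10.5.
H has value 361 MPa → rank 4.5.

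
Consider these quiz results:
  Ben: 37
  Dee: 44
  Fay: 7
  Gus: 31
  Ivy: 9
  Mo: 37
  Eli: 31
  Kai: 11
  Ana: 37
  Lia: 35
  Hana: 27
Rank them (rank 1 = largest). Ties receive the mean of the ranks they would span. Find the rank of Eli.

6.5

Sorted (descending): 44, 37, 37, 37, 35, 31, 31, 27, 11, 9, 7
The 3 values of 37 occupy positions 2–4 → average rank 3.
The 2 values of 31 occupy positions 6–7 → average rank (6+7)/2 = 6.5.
Eli has value 31 → rank 6.5.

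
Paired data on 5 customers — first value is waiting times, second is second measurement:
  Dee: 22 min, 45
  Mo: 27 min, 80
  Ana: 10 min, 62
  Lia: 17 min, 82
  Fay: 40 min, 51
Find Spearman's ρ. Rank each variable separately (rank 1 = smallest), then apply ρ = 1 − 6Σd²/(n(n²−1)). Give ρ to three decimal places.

-0.300

Ranks of variable 1: 3, 4, 1, 2, 5
Ranks of variable 2: 1, 4, 3, 5, 2
d = r₁ − r₂: 2, 0, -2, -3, 3
d²: 4, 0, 4, 9, 9; Σd² = 26
ρ = 1 − 6·26/(5·24) = 1 − 156/120 = -0.300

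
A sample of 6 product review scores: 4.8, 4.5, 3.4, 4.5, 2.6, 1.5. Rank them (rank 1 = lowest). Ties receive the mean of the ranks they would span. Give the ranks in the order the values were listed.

Sorted (ascending): 1.5, 2.6, 3.4, 4.5, 4.5, 4.8
The 2 values of 4.5 occupy positions 4–5 → average rank (4+5)/2 = 4.5.

6, 4.5, 3, 4.5, 2, 1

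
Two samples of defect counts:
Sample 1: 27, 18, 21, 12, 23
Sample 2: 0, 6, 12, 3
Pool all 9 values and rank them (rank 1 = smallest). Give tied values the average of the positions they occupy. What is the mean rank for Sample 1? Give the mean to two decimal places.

Sorted (ascending): 0, 3, 6, 12, 12, 18, 21, 23, 27
The 2 values of 12 occupy positions 4–5 → average rank (4+5)/2 = 4.5.
Sample 1 values → pooled ranks: 27→9, 18→6, 21→7, 12→4.5, 23→8
Mean rank = (9 + 6 + 7 + 4.5 + 8) / 5 = 6.90

6.90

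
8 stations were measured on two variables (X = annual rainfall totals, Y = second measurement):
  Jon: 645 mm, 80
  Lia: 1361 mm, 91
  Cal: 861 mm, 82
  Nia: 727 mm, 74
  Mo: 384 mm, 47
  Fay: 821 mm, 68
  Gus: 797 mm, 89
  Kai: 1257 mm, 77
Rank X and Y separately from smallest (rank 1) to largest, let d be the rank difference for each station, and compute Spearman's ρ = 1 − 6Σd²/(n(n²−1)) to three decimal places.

Ranks of variable 1: 2, 8, 6, 3, 1, 5, 4, 7
Ranks of variable 2: 5, 8, 6, 3, 1, 2, 7, 4
d = r₁ − r₂: -3, 0, 0, 0, 0, 3, -3, 3
d²: 9, 0, 0, 0, 0, 9, 9, 9; Σd² = 36
ρ = 1 − 6·36/(8·63) = 1 − 216/504 = 0.571

0.571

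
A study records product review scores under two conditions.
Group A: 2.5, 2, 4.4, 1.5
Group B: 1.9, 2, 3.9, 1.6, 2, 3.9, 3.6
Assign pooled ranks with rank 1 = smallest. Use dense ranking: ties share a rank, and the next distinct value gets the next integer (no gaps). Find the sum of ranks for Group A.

18

Sorted (ascending): 1.5, 1.6, 1.9, 2, 2, 2, 2.5, 3.6, 3.9, 3.9, 4.4
The 3 values of 2 share dense rank 4.
The 2 values of 3.9 share dense rank 7.
Remaining distinct values take the next consecutive integers.
Group A values → pooled ranks: 2.5→5, 2→4, 4.4→8, 1.5→1
Rank sum = 5 + 4 + 8 + 1 = 18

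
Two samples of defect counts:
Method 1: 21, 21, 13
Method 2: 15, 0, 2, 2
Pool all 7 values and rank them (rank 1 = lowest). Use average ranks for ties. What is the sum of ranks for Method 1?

Sorted (ascending): 0, 2, 2, 13, 15, 21, 21
The 2 values of 2 occupy positions 2–3 → average rank (2+3)/2 = 2.5.
The 2 values of 21 occupy positions 6–7 → average rank (6+7)/2 = 6.5.
Method 1 values → pooled ranks: 21→6.5, 21→6.5, 13→4
Rank sum = 6.5 + 6.5 + 4 = 17

17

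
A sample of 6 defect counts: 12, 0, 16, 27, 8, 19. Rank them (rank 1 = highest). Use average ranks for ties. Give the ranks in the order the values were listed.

4, 6, 3, 1, 5, 2

Sorted (descending): 27, 19, 16, 12, 8, 0
No ties — each value takes its position as its rank.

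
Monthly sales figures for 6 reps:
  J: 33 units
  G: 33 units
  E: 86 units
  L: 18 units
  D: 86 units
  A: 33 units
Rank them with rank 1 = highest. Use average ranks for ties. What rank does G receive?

Sorted (descending): 86, 86, 33, 33, 33, 18
The 2 values of 86 occupy positions 1–2 → average rank (1+2)/2 = 1.5.
The 3 values of 33 occupy positions 3–5 → average rank 4.
G has value 33 units → rank 4.

4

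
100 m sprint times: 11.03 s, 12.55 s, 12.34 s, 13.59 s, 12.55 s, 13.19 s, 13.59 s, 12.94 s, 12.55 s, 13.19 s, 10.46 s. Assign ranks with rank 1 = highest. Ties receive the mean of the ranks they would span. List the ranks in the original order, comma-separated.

10, 7, 9, 1.5, 7, 3.5, 1.5, 5, 7, 3.5, 11

Sorted (descending): 13.59, 13.59, 13.19, 13.19, 12.94, 12.55, 12.55, 12.55, 12.34, 11.03, 10.46
The 2 values of 13.59 occupy positions 1–2 → average rank (1+2)/2 = 1.5.
The 2 values of 13.19 occupy positions 3–4 → average rank (3+4)/2 = 3.5.
The 3 values of 12.55 occupy positions 6–8 → average rank 7.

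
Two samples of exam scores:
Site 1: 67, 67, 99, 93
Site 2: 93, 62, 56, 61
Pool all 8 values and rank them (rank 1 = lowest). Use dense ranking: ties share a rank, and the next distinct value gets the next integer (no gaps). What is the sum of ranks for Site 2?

11

Sorted (ascending): 56, 61, 62, 67, 67, 93, 93, 99
The 2 values of 67 share dense rank 4.
The 2 values of 93 share dense rank 5.
Remaining distinct values take the next consecutive integers.
Site 2 values → pooled ranks: 93→5, 62→3, 56→1, 61→2
Rank sum = 5 + 3 + 1 + 2 = 11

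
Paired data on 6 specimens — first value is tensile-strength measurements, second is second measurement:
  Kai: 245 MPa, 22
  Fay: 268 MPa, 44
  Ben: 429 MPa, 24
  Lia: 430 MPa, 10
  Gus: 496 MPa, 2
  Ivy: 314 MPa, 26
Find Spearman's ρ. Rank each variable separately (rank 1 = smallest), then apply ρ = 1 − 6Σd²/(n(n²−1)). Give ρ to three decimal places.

Ranks of variable 1: 1, 2, 4, 5, 6, 3
Ranks of variable 2: 3, 6, 4, 2, 1, 5
d = r₁ − r₂: -2, -4, 0, 3, 5, -2
d²: 4, 16, 0, 9, 25, 4; Σd² = 58
ρ = 1 − 6·58/(6·35) = 1 − 348/210 = -0.657

-0.657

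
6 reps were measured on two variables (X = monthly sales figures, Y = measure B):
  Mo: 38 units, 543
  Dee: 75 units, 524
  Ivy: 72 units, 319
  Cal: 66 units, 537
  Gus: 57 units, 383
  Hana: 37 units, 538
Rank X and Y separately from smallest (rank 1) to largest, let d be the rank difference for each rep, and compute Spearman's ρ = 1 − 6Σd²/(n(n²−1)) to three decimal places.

Ranks of variable 1: 2, 6, 5, 4, 3, 1
Ranks of variable 2: 6, 3, 1, 4, 2, 5
d = r₁ − r₂: -4, 3, 4, 0, 1, -4
d²: 16, 9, 16, 0, 1, 16; Σd² = 58
ρ = 1 − 6·58/(6·35) = 1 − 348/210 = -0.657

-0.657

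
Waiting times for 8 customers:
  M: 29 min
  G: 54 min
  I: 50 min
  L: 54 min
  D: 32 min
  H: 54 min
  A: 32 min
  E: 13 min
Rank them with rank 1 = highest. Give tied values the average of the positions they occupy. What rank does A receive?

Sorted (descending): 54, 54, 54, 50, 32, 32, 29, 13
The 3 values of 54 occupy positions 1–3 → average rank 2.
The 2 values of 32 occupy positions 5–6 → average rank (5+6)/2 = 5.5.
A has value 32 min → rank 5.5.

5.5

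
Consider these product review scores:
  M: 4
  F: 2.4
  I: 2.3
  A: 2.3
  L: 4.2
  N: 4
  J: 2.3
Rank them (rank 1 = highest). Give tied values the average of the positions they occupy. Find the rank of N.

Sorted (descending): 4.2, 4, 4, 2.4, 2.3, 2.3, 2.3
The 2 values of 4 occupy positions 2–3 → average rank (2+3)/2 = 2.5.
The 3 values of 2.3 occupy positions 5–7 → average rank 6.
N has value 4 → rank 2.5.

2.5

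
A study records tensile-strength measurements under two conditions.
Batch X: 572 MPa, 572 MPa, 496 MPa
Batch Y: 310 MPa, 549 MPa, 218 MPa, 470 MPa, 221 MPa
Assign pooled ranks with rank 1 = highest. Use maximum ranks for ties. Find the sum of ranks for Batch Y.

Sorted (descending): 572, 572, 549, 496, 470, 310, 221, 218
The 2 values of 572 occupy positions 1–2 → each gets rank 2.
Batch Y values → pooled ranks: 310→6, 549→3, 218→8, 470→5, 221→7
Rank sum = 6 + 3 + 8 + 5 + 7 = 29

29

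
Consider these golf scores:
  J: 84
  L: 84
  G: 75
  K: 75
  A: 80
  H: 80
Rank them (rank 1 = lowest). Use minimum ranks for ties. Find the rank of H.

3

Sorted (ascending): 75, 75, 80, 80, 84, 84
The 2 values of 75 occupy positions 1–2 → each gets rank 1.
The 2 values of 80 occupy positions 3–4 → each gets rank 3.
The 2 values of 84 occupy positions 5–6 → each gets rank 5.
H has value 80 → rank 3.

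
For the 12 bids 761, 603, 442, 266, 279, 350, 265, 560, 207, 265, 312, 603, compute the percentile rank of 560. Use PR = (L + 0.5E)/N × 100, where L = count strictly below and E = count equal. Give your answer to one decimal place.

70.8

N = 12.
Strictly below 560: 8. Equal to 560: 1.
PR = (8 + 0.5·1)/12 × 100 = 70.8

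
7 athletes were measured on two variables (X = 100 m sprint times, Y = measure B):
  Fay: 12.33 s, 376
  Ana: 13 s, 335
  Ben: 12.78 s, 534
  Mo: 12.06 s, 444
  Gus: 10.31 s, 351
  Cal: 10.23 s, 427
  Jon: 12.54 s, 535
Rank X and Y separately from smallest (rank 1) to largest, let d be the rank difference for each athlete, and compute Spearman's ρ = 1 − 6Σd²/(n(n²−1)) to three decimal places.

Ranks of variable 1: 4, 7, 6, 3, 2, 1, 5
Ranks of variable 2: 3, 1, 6, 5, 2, 4, 7
d = r₁ − r₂: 1, 6, 0, -2, 0, -3, -2
d²: 1, 36, 0, 4, 0, 9, 4; Σd² = 54
ρ = 1 − 6·54/(7·48) = 1 − 324/336 = 0.036

0.036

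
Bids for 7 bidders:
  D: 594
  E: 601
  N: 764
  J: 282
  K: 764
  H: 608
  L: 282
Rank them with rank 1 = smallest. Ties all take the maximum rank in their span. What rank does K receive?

Sorted (ascending): 282, 282, 594, 601, 608, 764, 764
The 2 values of 282 occupy positions 1–2 → each gets rank 2.
The 2 values of 764 occupy positions 6–7 → each gets rank 7.
K has value 764 → rank 7.

7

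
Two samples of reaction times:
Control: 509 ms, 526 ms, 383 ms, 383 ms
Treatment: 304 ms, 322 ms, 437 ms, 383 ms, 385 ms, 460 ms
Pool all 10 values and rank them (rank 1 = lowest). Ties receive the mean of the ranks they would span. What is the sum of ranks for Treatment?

28

Sorted (ascending): 304, 322, 383, 383, 383, 385, 437, 460, 509, 526
The 3 values of 383 occupy positions 3–5 → average rank 4.
Treatment values → pooled ranks: 304→1, 322→2, 437→7, 383→4, 385→6, 460→8
Rank sum = 1 + 2 + 7 + 4 + 6 + 8 = 28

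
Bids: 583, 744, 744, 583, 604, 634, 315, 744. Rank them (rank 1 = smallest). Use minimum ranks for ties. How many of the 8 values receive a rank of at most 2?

3

Sorted (ascending): 315, 583, 583, 604, 634, 744, 744, 744
The 2 values of 583 occupy positions 2–3 → each gets rank 2.
The 3 values of 744 occupy positions 6–8 → each gets rank 6.
Ranks ≤ 2: {1, 2, 2} → 3 values.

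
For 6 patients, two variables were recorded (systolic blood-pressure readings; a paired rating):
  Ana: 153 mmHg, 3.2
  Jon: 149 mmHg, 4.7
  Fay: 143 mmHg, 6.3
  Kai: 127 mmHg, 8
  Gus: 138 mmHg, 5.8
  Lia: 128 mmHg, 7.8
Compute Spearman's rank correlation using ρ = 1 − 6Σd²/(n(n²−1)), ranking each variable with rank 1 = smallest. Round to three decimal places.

-0.943

Ranks of variable 1: 6, 5, 4, 1, 3, 2
Ranks of variable 2: 1, 2, 4, 6, 3, 5
d = r₁ − r₂: 5, 3, 0, -5, 0, -3
d²: 25, 9, 0, 25, 0, 9; Σd² = 68
ρ = 1 − 6·68/(6·35) = 1 − 408/210 = -0.943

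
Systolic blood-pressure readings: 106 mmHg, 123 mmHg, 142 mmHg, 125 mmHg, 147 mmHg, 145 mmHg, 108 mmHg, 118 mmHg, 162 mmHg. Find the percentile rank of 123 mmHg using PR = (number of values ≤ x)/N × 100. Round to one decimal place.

44.4

N = 9.
Strictly below 123: 3. Equal to 123: 1.
PR = 4/9 × 100 = 44.4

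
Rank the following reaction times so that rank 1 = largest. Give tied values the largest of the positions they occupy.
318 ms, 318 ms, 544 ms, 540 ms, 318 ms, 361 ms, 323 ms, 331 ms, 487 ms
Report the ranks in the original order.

Sorted (descending): 544, 540, 487, 361, 331, 323, 318, 318, 318
The 3 values of 318 occupy positions 7–9 → each gets rank 9.

9, 9, 1, 2, 9, 4, 6, 5, 3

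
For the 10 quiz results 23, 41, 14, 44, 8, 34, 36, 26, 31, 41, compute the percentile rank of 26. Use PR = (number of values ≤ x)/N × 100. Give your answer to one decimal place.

40.0

N = 10.
Strictly below 26: 3. Equal to 26: 1.
PR = 4/10 × 100 = 40.0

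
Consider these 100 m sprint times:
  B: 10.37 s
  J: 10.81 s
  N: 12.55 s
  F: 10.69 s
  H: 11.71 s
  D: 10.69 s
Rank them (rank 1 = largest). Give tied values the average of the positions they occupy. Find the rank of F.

4.5

Sorted (descending): 12.55, 11.71, 10.81, 10.69, 10.69, 10.37
The 2 values of 10.69 occupy positions 4–5 → average rank (4+5)/2 = 4.5.
F has value 10.69 s → rank 4.5.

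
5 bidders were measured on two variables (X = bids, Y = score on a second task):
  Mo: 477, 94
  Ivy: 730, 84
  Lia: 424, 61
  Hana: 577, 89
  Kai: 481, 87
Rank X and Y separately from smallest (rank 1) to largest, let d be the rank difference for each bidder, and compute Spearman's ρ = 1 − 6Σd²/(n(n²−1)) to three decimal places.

Ranks of variable 1: 2, 5, 1, 4, 3
Ranks of variable 2: 5, 2, 1, 4, 3
d = r₁ − r₂: -3, 3, 0, 0, 0
d²: 9, 9, 0, 0, 0; Σd² = 18
ρ = 1 − 6·18/(5·24) = 1 − 108/120 = 0.100

0.100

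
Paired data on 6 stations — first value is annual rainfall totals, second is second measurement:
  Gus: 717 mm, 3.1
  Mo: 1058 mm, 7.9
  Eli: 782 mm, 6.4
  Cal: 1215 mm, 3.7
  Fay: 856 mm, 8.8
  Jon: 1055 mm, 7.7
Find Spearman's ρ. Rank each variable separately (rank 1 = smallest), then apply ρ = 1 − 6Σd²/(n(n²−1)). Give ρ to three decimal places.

0.257

Ranks of variable 1: 1, 5, 2, 6, 3, 4
Ranks of variable 2: 1, 5, 3, 2, 6, 4
d = r₁ − r₂: 0, 0, -1, 4, -3, 0
d²: 0, 0, 1, 16, 9, 0; Σd² = 26
ρ = 1 − 6·26/(6·35) = 1 − 156/210 = 0.257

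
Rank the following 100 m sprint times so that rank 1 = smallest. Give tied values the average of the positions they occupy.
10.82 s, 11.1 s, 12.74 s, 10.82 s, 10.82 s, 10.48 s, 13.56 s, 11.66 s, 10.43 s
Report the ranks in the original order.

Sorted (ascending): 10.43, 10.48, 10.82, 10.82, 10.82, 11.1, 11.66, 12.74, 13.56
The 3 values of 10.82 occupy positions 3–5 → average rank 4.

4, 6, 8, 4, 4, 2, 9, 7, 1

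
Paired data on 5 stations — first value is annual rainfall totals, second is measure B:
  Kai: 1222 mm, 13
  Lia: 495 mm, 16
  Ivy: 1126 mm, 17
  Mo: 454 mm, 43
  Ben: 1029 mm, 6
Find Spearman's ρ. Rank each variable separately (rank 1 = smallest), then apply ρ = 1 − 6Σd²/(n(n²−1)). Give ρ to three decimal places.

-0.500

Ranks of variable 1: 5, 2, 4, 1, 3
Ranks of variable 2: 2, 3, 4, 5, 1
d = r₁ − r₂: 3, -1, 0, -4, 2
d²: 9, 1, 0, 16, 4; Σd² = 30
ρ = 1 − 6·30/(5·24) = 1 − 180/120 = -0.500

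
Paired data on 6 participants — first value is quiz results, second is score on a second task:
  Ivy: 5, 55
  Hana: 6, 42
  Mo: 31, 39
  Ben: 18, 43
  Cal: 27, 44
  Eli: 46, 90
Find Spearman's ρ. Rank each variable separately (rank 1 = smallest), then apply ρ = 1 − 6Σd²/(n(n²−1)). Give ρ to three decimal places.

0.086

Ranks of variable 1: 1, 2, 5, 3, 4, 6
Ranks of variable 2: 5, 2, 1, 3, 4, 6
d = r₁ − r₂: -4, 0, 4, 0, 0, 0
d²: 16, 0, 16, 0, 0, 0; Σd² = 32
ρ = 1 − 6·32/(6·35) = 1 − 192/210 = 0.086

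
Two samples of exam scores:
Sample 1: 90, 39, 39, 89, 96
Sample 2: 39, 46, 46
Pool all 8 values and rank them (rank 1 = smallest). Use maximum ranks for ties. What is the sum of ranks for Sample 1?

Sorted (ascending): 39, 39, 39, 46, 46, 89, 90, 96
The 3 values of 39 occupy positions 1–3 → each gets rank 3.
The 2 values of 46 occupy positions 4–5 → each gets rank 5.
Sample 1 values → pooled ranks: 90→7, 39→3, 39→3, 89→6, 96→8
Rank sum = 7 + 3 + 3 + 6 + 8 = 27

27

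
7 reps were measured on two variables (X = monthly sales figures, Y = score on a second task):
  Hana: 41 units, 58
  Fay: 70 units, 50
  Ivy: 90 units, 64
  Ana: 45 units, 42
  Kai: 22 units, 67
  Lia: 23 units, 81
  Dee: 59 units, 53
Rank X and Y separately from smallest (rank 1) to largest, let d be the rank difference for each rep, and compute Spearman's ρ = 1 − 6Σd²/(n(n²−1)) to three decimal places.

Ranks of variable 1: 3, 6, 7, 4, 1, 2, 5
Ranks of variable 2: 4, 2, 5, 1, 6, 7, 3
d = r₁ − r₂: -1, 4, 2, 3, -5, -5, 2
d²: 1, 16, 4, 9, 25, 25, 4; Σd² = 84
ρ = 1 − 6·84/(7·48) = 1 − 504/336 = -0.500

-0.500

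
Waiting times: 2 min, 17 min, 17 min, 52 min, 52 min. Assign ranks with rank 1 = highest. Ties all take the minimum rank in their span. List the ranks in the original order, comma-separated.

5, 3, 3, 1, 1

Sorted (descending): 52, 52, 17, 17, 2
The 2 values of 52 occupy positions 1–2 → each gets rank 1.
The 2 values of 17 occupy positions 3–4 → each gets rank 3.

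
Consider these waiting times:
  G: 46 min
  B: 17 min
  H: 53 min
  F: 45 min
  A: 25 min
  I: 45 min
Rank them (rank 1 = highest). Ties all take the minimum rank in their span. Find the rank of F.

Sorted (descending): 53, 46, 45, 45, 25, 17
The 2 values of 45 occupy positions 3–4 → each gets rank 3.
F has value 45 min → rank 3.

3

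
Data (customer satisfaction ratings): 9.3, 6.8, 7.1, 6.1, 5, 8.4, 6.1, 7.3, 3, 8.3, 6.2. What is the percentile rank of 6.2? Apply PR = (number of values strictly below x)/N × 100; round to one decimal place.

36.4

N = 11.
Strictly below 6.2: 4. Equal to 6.2: 1.
PR = 4/11 × 100 = 36.4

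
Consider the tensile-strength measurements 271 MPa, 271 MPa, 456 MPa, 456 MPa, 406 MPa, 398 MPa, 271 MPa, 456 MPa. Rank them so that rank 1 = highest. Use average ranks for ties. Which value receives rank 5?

Sorted (descending): 456, 456, 456, 406, 398, 271, 271, 271
The 3 values of 456 occupy positions 1–3 → average rank 2.
The 3 values of 271 occupy positions 6–8 → average rank 7.
Rank 5 → value 398.

398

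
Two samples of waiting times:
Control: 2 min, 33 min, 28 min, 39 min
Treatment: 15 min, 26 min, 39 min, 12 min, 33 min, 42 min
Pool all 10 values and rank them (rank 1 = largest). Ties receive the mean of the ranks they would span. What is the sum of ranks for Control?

23

Sorted (descending): 42, 39, 39, 33, 33, 28, 26, 15, 12, 2
The 2 values of 39 occupy positions 2–3 → average rank (2+3)/2 = 2.5.
The 2 values of 33 occupy positions 4–5 → average rank (4+5)/2 = 4.5.
Control values → pooled ranks: 2→10, 33→4.5, 28→6, 39→2.5
Rank sum = 10 + 4.5 + 6 + 2.5 = 23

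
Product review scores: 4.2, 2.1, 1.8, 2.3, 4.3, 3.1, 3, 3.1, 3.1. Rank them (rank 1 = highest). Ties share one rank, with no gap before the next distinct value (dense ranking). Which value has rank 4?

Sorted (descending): 4.3, 4.2, 3.1, 3.1, 3.1, 3, 2.3, 2.1, 1.8
The 3 values of 3.1 share dense rank 3.
Remaining distinct values take the next consecutive integers.
Rank 4 → value 3.

3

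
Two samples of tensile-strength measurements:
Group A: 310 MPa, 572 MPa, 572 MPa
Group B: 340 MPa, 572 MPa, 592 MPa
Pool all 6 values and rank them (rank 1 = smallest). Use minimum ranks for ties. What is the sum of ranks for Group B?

Sorted (ascending): 310, 340, 572, 572, 572, 592
The 3 values of 572 occupy positions 3–5 → each gets rank 3.
Group B values → pooled ranks: 340→2, 572→3, 592→6
Rank sum = 2 + 3 + 6 = 11

11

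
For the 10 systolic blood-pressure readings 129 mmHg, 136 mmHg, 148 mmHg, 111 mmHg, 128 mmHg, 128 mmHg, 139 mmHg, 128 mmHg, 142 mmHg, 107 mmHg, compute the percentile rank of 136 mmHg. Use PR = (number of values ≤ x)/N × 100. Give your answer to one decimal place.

70.0

N = 10.
Strictly below 136: 6. Equal to 136: 1.
PR = 7/10 × 100 = 70.0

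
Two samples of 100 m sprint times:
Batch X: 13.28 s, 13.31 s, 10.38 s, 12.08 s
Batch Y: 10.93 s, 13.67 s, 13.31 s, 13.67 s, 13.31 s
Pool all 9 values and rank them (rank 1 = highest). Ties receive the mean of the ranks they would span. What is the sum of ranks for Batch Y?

Sorted (descending): 13.67, 13.67, 13.31, 13.31, 13.31, 13.28, 12.08, 10.93, 10.38
The 2 values of 13.67 occupy positions 1–2 → average rank (1+2)/2 = 1.5.
The 3 values of 13.31 occupy positions 3–5 → average rank 4.
Batch Y values → pooled ranks: 10.93→8, 13.67→1.5, 13.31→4, 13.67→1.5, 13.31→4
Rank sum = 8 + 1.5 + 4 + 1.5 + 4 = 19

19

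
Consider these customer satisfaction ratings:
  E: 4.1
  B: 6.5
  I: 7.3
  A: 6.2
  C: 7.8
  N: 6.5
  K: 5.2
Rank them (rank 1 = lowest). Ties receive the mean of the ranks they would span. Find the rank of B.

4.5

Sorted (ascending): 4.1, 5.2, 6.2, 6.5, 6.5, 7.3, 7.8
The 2 values of 6.5 occupy positions 4–5 → average rank (4+5)/2 = 4.5.
B has value 6.5 → rank 4.5.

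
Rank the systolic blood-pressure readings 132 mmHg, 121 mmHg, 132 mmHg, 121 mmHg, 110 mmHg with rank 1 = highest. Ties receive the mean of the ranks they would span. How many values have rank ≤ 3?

2

Sorted (descending): 132, 132, 121, 121, 110
The 2 values of 132 occupy positions 1–2 → average rank (1+2)/2 = 1.5.
The 2 values of 121 occupy positions 3–4 → average rank (3+4)/2 = 3.5.
Ranks ≤ 3: {1.5, 1.5} → 2 values.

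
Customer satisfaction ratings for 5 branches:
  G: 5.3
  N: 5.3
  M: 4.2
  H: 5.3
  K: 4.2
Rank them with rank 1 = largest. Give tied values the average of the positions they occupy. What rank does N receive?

Sorted (descending): 5.3, 5.3, 5.3, 4.2, 4.2
The 3 values of 5.3 occupy positions 1–3 → average rank 2.
The 2 values of 4.2 occupy positions 4–5 → average rank (4+5)/2 = 4.5.
N has value 5.3 → rank 2.

2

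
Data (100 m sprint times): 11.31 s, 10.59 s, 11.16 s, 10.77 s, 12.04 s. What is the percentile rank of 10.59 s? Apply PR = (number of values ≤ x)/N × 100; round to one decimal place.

N = 5.
Strictly below 10.59: 0. Equal to 10.59: 1.
PR = 1/5 × 100 = 20.0

20.0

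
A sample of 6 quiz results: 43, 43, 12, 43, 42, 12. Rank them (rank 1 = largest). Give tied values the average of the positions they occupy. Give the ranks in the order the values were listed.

Sorted (descending): 43, 43, 43, 42, 12, 12
The 3 values of 43 occupy positions 1–3 → average rank 2.
The 2 values of 12 occupy positions 5–6 → average rank (5+6)/2 = 5.5.

2, 2, 5.5, 2, 4, 5.5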